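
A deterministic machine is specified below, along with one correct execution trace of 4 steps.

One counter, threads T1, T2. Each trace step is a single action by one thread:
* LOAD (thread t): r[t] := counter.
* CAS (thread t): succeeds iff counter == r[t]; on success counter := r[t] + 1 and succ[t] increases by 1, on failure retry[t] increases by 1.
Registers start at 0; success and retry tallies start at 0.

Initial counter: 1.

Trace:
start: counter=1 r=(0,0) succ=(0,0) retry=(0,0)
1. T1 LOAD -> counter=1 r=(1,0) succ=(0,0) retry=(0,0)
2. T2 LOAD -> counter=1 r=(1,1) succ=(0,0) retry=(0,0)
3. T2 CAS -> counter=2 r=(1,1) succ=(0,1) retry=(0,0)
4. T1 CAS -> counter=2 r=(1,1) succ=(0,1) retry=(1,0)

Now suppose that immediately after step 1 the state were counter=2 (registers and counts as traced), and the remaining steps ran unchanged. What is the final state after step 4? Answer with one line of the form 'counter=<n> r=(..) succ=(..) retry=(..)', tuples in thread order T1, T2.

state after step 1 := counter=2 r=(1,0) succ=(0,0) retry=(0,0)
2. T2 LOAD -> counter=2 r=(1,2) succ=(0,0) retry=(0,0)
3. T2 CAS -> counter=3 r=(1,2) succ=(0,1) retry=(0,0)
4. T1 CAS -> counter=3 r=(1,2) succ=(0,1) retry=(1,0)

counter=3 r=(1,2) succ=(0,1) retry=(1,0)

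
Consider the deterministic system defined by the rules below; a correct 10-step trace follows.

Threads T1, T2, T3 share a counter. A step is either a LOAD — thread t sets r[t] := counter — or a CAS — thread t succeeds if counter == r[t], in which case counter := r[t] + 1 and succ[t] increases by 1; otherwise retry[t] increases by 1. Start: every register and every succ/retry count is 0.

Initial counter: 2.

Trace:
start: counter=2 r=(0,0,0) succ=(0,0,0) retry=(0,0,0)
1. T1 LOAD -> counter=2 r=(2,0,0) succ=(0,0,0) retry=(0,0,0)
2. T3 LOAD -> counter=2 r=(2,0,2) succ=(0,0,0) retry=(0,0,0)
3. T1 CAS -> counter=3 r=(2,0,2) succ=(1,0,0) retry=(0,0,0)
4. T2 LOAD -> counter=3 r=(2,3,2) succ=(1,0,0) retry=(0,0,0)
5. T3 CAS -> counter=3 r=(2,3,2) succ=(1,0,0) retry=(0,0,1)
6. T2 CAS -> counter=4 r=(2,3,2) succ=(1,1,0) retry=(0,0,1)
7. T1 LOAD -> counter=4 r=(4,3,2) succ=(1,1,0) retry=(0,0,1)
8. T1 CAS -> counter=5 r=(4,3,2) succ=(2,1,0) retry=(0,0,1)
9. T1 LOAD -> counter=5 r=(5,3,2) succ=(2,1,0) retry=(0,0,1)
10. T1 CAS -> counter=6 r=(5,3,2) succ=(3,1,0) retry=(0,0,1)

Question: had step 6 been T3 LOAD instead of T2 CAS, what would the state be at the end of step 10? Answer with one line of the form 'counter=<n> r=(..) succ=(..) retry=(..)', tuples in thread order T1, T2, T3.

counter=5 r=(4,3,3) succ=(3,0,0) retry=(0,0,1)

(re-executing from step 6 with the substitution; state before step 6: counter=3 r=(2,3,2) succ=(1,0,0) retry=(0,0,1))
6. T3 LOAD -> counter=3 r=(2,3,3) succ=(1,0,0) retry=(0,0,1)
7. T1 LOAD -> counter=3 r=(3,3,3) succ=(1,0,0) retry=(0,0,1)
8. T1 CAS -> counter=4 r=(3,3,3) succ=(2,0,0) retry=(0,0,1)
9. T1 LOAD -> counter=4 r=(4,3,3) succ=(2,0,0) retry=(0,0,1)
10. T1 CAS -> counter=5 r=(4,3,3) succ=(3,0,0) retry=(0,0,1)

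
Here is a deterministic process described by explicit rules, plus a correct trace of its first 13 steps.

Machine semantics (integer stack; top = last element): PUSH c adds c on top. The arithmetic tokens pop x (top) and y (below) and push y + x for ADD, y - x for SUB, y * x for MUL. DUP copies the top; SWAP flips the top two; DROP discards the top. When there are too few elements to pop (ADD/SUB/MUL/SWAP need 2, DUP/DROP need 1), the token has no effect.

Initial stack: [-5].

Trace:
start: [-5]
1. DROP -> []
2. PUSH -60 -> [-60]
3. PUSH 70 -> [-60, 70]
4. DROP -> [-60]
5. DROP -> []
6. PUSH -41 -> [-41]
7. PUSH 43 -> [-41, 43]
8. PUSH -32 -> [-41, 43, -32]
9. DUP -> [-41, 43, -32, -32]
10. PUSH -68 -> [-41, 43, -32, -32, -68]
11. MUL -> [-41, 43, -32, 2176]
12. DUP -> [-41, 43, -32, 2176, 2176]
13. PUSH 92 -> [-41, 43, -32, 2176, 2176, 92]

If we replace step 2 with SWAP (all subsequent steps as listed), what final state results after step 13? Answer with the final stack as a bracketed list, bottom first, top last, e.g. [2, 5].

[-41, 43, -32, 2176, 2176, 92]

(re-executing from step 2 with the substitution; state before step 2: [])
2. SWAP -> []
3. PUSH 70 -> [70]
4. DROP -> []
5. DROP -> []
6. PUSH -41 -> [-41]
7. PUSH 43 -> [-41, 43]
8. PUSH -32 -> [-41, 43, -32]
9. DUP -> [-41, 43, -32, -32]
10. PUSH -68 -> [-41, 43, -32, -32, -68]
11. MUL -> [-41, 43, -32, 2176]
12. DUP -> [-41, 43, -32, 2176, 2176]
13. PUSH 92 -> [-41, 43, -32, 2176, 2176, 92]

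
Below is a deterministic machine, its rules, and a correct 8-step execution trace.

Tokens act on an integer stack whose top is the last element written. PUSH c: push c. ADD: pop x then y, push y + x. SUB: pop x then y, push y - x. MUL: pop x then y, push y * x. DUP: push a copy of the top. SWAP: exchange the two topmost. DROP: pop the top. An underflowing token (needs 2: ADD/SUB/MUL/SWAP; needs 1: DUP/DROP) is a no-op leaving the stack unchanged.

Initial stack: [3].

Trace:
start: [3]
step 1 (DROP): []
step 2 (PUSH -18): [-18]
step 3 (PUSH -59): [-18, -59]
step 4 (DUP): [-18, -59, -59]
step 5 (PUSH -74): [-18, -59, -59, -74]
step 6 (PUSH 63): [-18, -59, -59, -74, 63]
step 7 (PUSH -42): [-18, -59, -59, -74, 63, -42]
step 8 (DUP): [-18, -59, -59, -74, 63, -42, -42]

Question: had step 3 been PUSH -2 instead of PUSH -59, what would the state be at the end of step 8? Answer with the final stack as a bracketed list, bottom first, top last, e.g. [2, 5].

[-18, -2, -2, -74, 63, -42, -42]

(re-executing from step 3 with the substitution; state before step 3: [-18])
step 3 (PUSH -2): [-18, -2]
step 4 (DUP): [-18, -2, -2]
step 5 (PUSH -74): [-18, -2, -2, -74]
step 6 (PUSH 63): [-18, -2, -2, -74, 63]
step 7 (PUSH -42): [-18, -2, -2, -74, 63, -42]
step 8 (DUP): [-18, -2, -2, -74, 63, -42, -42]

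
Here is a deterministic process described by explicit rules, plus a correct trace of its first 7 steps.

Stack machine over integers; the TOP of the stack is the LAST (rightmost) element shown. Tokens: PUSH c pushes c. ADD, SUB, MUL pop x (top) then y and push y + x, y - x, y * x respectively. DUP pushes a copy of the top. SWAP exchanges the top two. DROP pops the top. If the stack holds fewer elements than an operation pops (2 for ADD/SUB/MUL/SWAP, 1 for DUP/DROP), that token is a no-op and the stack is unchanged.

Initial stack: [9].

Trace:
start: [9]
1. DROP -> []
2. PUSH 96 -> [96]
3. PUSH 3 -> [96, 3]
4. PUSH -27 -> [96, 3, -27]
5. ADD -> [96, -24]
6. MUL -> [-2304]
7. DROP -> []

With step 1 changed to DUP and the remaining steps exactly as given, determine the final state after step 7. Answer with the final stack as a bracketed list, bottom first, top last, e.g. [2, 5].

(re-executing from step 1 with the substitution; state before step 1: [9])
1. DUP -> [9, 9]
2. PUSH 96 -> [9, 9, 96]
3. PUSH 3 -> [9, 9, 96, 3]
4. PUSH -27 -> [9, 9, 96, 3, -27]
5. ADD -> [9, 9, 96, -24]
6. MUL -> [9, 9, -2304]
7. DROP -> [9, 9]

[9, 9]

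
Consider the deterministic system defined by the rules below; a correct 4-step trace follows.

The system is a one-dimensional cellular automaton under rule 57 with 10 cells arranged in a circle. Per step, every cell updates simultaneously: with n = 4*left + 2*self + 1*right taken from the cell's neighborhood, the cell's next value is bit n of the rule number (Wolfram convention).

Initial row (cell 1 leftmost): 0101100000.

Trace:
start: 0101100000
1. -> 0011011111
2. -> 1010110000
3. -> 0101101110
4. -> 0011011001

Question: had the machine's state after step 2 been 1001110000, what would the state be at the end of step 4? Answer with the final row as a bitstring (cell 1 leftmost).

0010101001

state after step 2 := 1001110000
3. -> 0101001110
4. -> 0010101001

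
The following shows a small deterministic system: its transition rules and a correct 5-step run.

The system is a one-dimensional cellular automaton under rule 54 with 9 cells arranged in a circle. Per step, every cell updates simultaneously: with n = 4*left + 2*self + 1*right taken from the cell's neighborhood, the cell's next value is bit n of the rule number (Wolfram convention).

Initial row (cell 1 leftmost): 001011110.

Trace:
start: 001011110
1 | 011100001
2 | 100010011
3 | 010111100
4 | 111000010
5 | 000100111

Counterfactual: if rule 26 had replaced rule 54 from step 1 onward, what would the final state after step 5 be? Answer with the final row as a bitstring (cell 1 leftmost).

(re-executing steps 1..5 under rule 26; state before step 1: 001011110)
1 | 010010001
2 | 001101010
3 | 011000001
4 | 010100010
5 | 100010101

100010101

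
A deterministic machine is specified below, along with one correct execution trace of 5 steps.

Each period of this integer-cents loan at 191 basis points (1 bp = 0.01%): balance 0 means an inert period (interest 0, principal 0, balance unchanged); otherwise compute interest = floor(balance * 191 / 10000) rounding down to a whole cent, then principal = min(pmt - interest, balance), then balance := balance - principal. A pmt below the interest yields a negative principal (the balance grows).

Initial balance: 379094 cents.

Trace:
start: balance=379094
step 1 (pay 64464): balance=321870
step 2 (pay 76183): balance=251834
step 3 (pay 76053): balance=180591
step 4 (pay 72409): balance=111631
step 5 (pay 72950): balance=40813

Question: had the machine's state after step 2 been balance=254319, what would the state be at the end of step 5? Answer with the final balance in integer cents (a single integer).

state after step 2 := balance=254319
step 3 (pay 76053): balance=183123
step 4 (pay 72409): balance=114211
step 5 (pay 72950): balance=43442

43442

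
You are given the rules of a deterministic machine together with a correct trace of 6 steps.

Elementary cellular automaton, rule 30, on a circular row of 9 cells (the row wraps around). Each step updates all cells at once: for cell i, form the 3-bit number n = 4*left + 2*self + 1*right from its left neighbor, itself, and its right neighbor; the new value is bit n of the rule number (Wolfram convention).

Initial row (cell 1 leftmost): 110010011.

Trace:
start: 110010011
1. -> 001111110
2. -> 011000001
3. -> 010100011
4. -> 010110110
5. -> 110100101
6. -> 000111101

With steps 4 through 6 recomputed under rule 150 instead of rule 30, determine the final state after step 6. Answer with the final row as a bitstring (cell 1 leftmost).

(re-executing steps 4..6 under rule 150; state before step 4: 010100011)
4. -> 010110100
5. -> 110000110
6. -> 001001000

001001000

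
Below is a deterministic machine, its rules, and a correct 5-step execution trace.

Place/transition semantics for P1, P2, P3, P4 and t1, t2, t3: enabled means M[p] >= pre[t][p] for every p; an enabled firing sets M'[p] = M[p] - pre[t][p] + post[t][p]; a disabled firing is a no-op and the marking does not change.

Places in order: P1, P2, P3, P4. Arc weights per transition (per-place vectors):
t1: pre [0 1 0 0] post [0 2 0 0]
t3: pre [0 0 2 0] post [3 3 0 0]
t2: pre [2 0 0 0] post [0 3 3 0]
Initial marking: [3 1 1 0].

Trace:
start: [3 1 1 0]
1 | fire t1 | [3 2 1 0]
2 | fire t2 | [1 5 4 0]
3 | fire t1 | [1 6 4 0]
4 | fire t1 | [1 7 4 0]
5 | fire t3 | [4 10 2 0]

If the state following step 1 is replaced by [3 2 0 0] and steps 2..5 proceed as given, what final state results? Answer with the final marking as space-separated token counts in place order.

4 10 1 0

state after step 1 := [3 2 0 0]
2 | fire t2 | [1 5 3 0]
3 | fire t1 | [1 6 3 0]
4 | fire t1 | [1 7 3 0]
5 | fire t3 | [4 10 1 0]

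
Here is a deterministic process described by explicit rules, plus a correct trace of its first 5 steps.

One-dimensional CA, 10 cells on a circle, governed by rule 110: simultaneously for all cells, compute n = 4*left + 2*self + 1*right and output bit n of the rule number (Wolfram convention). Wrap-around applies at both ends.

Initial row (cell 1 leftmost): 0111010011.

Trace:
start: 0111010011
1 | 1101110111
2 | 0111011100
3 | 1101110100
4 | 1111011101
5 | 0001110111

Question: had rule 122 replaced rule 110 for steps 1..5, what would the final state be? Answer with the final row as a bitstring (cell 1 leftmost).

0011110000

(re-executing steps 1..5 under rule 122; state before step 1: 0111010011)
1 | 1101101111
2 | 0111111000
3 | 1100001100
4 | 1110011111
5 | 0011110000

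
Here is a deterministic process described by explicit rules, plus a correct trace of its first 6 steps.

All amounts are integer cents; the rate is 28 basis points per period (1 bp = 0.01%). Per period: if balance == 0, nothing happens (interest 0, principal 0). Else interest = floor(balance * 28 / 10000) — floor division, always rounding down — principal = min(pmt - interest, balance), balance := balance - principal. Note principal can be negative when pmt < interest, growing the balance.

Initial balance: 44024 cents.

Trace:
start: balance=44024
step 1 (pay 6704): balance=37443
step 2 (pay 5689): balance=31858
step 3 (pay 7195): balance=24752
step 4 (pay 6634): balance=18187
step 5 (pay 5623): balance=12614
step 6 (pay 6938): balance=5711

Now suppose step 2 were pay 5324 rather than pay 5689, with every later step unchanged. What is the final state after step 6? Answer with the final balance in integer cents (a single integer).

6080

(re-executing from step 2 with the substitution; state before step 2: balance=37443)
step 2 (pay 5324): balance=32223
step 3 (pay 7195): balance=25118
step 4 (pay 6634): balance=18554
step 5 (pay 5623): balance=12982
step 6 (pay 6938): balance=6080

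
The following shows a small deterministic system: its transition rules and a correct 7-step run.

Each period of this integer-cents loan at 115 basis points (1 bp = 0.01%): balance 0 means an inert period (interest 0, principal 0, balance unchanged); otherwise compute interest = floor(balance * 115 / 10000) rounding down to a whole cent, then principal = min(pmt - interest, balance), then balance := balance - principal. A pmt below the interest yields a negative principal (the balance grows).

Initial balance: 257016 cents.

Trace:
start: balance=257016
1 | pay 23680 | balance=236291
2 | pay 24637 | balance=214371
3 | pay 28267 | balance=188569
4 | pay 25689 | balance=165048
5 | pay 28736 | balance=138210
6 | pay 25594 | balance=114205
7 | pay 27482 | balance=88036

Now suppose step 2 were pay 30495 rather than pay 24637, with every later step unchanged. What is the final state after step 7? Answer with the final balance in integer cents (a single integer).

81832

(re-executing from step 2 with the substitution; state before step 2: balance=236291)
2 | pay 30495 | balance=208513
3 | pay 28267 | balance=182643
4 | pay 25689 | balance=159054
5 | pay 28736 | balance=132147
6 | pay 25594 | balance=108072
7 | pay 27482 | balance=81832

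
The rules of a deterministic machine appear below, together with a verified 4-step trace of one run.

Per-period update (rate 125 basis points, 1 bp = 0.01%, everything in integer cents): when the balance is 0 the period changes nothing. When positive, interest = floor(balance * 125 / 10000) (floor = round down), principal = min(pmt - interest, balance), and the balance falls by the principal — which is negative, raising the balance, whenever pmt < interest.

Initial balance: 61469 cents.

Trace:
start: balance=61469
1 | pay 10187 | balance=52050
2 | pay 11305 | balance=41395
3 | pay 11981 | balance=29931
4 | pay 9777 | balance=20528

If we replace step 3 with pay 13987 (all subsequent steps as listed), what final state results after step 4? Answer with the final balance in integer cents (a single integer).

18497

(re-executing from step 3 with the substitution; state before step 3: balance=41395)
3 | pay 13987 | balance=27925
4 | pay 9777 | balance=18497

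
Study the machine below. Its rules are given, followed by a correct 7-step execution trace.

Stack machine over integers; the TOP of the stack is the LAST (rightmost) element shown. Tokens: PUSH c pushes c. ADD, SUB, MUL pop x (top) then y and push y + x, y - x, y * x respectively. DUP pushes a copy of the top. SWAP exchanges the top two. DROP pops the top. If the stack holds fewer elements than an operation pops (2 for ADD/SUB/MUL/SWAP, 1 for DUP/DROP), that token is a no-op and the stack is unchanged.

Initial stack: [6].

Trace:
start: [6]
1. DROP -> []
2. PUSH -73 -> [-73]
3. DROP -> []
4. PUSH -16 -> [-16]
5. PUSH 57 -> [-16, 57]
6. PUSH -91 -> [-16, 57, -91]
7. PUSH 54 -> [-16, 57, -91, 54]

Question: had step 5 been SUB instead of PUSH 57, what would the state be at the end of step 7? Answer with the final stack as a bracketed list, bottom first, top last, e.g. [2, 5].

(re-executing from step 5 with the substitution; state before step 5: [-16])
5. SUB -> [-16]
6. PUSH -91 -> [-16, -91]
7. PUSH 54 -> [-16, -91, 54]

[-16, -91, 54]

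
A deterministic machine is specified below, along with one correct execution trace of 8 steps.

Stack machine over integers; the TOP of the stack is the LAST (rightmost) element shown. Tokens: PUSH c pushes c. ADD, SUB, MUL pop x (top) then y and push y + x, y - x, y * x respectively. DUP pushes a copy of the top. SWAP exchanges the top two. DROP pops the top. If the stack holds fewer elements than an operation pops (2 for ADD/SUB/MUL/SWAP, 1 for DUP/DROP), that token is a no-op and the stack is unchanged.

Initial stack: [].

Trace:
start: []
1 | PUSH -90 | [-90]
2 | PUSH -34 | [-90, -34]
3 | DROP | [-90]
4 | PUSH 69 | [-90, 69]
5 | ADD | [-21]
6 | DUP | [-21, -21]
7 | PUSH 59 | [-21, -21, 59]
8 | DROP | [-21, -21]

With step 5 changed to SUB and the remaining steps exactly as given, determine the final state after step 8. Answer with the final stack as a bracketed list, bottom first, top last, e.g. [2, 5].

[-159, -159]

(re-executing from step 5 with the substitution; state before step 5: [-90, 69])
5 | SUB | [-159]
6 | DUP | [-159, -159]
7 | PUSH 59 | [-159, -159, 59]
8 | DROP | [-159, -159]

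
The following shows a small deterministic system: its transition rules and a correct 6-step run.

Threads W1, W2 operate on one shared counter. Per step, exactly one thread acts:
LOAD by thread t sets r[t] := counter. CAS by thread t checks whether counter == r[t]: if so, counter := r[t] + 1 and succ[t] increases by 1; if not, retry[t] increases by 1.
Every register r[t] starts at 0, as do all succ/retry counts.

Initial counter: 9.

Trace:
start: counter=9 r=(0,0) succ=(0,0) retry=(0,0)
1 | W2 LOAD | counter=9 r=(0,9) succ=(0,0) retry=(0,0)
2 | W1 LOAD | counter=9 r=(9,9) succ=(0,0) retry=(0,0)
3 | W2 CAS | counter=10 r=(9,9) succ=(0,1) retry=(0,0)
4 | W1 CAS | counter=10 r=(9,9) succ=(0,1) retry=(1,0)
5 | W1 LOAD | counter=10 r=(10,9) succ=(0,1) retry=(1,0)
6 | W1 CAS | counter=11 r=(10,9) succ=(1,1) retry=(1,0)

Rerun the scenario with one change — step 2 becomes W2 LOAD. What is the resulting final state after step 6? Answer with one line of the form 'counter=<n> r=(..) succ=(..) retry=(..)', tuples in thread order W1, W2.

(re-executing from step 2 with the substitution; state before step 2: counter=9 r=(0,9) succ=(0,0) retry=(0,0))
2 | W2 LOAD | counter=9 r=(0,9) succ=(0,0) retry=(0,0)
3 | W2 CAS | counter=10 r=(0,9) succ=(0,1) retry=(0,0)
4 | W1 CAS | counter=10 r=(0,9) succ=(0,1) retry=(1,0)
5 | W1 LOAD | counter=10 r=(10,9) succ=(0,1) retry=(1,0)
6 | W1 CAS | counter=11 r=(10,9) succ=(1,1) retry=(1,0)

counter=11 r=(10,9) succ=(1,1) retry=(1,0)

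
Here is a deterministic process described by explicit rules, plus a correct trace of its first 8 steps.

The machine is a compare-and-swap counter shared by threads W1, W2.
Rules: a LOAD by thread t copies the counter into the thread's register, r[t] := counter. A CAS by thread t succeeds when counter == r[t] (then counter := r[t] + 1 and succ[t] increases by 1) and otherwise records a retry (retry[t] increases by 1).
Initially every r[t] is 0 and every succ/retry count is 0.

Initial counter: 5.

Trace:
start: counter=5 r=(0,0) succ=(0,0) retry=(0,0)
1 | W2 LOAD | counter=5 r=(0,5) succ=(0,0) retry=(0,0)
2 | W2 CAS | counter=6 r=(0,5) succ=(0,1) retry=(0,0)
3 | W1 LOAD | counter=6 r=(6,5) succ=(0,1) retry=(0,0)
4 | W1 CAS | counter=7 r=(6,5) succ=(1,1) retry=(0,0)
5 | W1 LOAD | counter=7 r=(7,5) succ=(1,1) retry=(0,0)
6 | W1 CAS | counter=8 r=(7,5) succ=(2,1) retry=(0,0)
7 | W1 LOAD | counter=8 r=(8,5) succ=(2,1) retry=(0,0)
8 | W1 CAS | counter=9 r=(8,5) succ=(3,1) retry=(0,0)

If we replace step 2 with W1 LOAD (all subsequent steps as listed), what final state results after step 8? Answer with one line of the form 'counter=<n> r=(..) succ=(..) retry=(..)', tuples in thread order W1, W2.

counter=8 r=(7,5) succ=(3,0) retry=(0,0)

(re-executing from step 2 with the substitution; state before step 2: counter=5 r=(0,5) succ=(0,0) retry=(0,0))
2 | W1 LOAD | counter=5 r=(5,5) succ=(0,0) retry=(0,0)
3 | W1 LOAD | counter=5 r=(5,5) succ=(0,0) retry=(0,0)
4 | W1 CAS | counter=6 r=(5,5) succ=(1,0) retry=(0,0)
5 | W1 LOAD | counter=6 r=(6,5) succ=(1,0) retry=(0,0)
6 | W1 CAS | counter=7 r=(6,5) succ=(2,0) retry=(0,0)
7 | W1 LOAD | counter=7 r=(7,5) succ=(2,0) retry=(0,0)
8 | W1 CAS | counter=8 r=(7,5) succ=(3,0) retry=(0,0)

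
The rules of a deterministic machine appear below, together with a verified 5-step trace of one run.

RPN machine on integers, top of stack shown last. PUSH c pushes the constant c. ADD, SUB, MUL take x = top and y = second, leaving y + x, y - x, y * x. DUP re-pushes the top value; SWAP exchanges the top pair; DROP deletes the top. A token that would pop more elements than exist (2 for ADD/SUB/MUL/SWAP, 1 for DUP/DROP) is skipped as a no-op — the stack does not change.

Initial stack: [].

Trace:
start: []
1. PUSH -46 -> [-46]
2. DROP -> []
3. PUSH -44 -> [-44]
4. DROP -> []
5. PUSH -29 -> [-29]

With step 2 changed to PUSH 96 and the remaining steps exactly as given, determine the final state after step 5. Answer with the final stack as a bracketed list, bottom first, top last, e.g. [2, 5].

(re-executing from step 2 with the substitution; state before step 2: [-46])
2. PUSH 96 -> [-46, 96]
3. PUSH -44 -> [-46, 96, -44]
4. DROP -> [-46, 96]
5. PUSH -29 -> [-46, 96, -29]

[-46, 96, -29]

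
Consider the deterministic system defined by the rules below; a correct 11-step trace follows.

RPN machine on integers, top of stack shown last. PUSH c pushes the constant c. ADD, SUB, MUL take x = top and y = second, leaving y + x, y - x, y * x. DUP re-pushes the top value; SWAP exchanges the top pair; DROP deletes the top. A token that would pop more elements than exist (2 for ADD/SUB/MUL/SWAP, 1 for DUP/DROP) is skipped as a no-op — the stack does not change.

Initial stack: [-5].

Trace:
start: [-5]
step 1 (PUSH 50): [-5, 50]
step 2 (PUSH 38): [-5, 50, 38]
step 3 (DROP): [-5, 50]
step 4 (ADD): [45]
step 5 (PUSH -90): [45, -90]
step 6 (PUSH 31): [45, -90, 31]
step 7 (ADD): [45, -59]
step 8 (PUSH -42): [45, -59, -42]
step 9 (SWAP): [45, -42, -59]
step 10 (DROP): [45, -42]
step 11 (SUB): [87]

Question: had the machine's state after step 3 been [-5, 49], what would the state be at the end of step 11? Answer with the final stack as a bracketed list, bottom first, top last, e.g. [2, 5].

state after step 3 := [-5, 49]
step 4 (ADD): [44]
step 5 (PUSH -90): [44, -90]
step 6 (PUSH 31): [44, -90, 31]
step 7 (ADD): [44, -59]
step 8 (PUSH -42): [44, -59, -42]
step 9 (SWAP): [44, -42, -59]
step 10 (DROP): [44, -42]
step 11 (SUB): [86]

[86]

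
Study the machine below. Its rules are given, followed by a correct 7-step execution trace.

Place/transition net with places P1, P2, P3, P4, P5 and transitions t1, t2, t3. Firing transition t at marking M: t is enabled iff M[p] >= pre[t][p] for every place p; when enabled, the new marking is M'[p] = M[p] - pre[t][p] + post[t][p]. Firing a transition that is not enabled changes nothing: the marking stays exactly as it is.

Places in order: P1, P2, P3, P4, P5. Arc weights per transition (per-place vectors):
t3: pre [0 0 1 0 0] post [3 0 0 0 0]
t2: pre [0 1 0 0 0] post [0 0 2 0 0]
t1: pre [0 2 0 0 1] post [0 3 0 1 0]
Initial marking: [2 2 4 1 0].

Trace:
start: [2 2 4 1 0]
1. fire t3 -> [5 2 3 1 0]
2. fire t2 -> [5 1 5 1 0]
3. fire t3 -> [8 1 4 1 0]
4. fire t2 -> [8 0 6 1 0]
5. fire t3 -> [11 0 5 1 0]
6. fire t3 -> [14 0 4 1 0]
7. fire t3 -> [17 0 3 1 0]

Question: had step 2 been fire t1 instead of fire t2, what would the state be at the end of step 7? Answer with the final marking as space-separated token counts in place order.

(re-executing from step 2 with the substitution; state before step 2: [5 2 3 1 0])
2. fire t1 -> [5 2 3 1 0]
3. fire t3 -> [8 2 2 1 0]
4. fire t2 -> [8 1 4 1 0]
5. fire t3 -> [11 1 3 1 0]
6. fire t3 -> [14 1 2 1 0]
7. fire t3 -> [17 1 1 1 0]

17 1 1 1 0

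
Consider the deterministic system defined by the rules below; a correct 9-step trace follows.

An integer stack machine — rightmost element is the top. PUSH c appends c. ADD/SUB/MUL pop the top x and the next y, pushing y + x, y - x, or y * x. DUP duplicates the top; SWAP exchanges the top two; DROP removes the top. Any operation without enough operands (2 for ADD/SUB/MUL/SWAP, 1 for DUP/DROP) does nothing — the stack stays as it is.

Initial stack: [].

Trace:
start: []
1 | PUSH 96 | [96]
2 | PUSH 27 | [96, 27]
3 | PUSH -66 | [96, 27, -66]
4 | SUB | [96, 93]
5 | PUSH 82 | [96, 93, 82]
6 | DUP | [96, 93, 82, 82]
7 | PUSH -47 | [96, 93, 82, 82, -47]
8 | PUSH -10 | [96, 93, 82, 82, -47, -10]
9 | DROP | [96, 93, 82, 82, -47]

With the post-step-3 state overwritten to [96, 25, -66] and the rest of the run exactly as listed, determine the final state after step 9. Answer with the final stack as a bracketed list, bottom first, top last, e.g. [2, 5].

state after step 3 := [96, 25, -66]
4 | SUB | [96, 91]
5 | PUSH 82 | [96, 91, 82]
6 | DUP | [96, 91, 82, 82]
7 | PUSH -47 | [96, 91, 82, 82, -47]
8 | PUSH -10 | [96, 91, 82, 82, -47, -10]
9 | DROP | [96, 91, 82, 82, -47]

[96, 91, 82, 82, -47]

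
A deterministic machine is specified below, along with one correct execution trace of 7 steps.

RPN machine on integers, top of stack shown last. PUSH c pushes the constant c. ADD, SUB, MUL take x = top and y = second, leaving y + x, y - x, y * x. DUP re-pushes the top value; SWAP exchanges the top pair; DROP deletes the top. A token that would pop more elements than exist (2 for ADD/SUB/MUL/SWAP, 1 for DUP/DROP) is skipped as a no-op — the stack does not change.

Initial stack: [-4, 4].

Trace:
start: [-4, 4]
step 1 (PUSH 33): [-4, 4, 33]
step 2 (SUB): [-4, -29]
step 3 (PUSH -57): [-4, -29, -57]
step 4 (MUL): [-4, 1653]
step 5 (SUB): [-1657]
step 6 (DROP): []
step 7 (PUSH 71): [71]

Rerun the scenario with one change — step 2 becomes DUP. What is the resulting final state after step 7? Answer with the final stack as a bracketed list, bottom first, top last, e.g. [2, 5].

[-4, 4, 71]

(re-executing from step 2 with the substitution; state before step 2: [-4, 4, 33])
step 2 (DUP): [-4, 4, 33, 33]
step 3 (PUSH -57): [-4, 4, 33, 33, -57]
step 4 (MUL): [-4, 4, 33, -1881]
step 5 (SUB): [-4, 4, 1914]
step 6 (DROP): [-4, 4]
step 7 (PUSH 71): [-4, 4, 71]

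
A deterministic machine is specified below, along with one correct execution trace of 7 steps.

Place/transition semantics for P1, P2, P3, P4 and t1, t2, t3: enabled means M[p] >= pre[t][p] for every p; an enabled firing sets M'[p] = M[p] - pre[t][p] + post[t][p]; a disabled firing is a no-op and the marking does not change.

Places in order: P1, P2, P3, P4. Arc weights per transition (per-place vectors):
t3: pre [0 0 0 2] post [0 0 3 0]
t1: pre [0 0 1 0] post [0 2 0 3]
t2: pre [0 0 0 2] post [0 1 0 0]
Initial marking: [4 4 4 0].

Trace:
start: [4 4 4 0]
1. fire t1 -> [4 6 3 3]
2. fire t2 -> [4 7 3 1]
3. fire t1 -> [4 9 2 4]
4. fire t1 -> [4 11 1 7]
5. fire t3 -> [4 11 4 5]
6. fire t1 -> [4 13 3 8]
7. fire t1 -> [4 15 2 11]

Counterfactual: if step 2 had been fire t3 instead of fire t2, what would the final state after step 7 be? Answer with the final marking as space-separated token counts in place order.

4 14 5 11

(re-executing from step 2 with the substitution; state before step 2: [4 6 3 3])
2. fire t3 -> [4 6 6 1]
3. fire t1 -> [4 8 5 4]
4. fire t1 -> [4 10 4 7]
5. fire t3 -> [4 10 7 5]
6. fire t1 -> [4 12 6 8]
7. fire t1 -> [4 14 5 11]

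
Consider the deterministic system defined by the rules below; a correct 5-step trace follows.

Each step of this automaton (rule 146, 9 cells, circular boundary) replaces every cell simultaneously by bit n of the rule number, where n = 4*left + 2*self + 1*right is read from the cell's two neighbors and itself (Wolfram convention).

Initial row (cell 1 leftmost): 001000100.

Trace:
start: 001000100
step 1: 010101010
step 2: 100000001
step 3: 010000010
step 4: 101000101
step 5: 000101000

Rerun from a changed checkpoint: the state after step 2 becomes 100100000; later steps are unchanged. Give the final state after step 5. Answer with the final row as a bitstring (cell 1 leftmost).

000010001

state after step 2 := 100100000
step 3: 011010001
step 4: 000001010
step 5: 000010001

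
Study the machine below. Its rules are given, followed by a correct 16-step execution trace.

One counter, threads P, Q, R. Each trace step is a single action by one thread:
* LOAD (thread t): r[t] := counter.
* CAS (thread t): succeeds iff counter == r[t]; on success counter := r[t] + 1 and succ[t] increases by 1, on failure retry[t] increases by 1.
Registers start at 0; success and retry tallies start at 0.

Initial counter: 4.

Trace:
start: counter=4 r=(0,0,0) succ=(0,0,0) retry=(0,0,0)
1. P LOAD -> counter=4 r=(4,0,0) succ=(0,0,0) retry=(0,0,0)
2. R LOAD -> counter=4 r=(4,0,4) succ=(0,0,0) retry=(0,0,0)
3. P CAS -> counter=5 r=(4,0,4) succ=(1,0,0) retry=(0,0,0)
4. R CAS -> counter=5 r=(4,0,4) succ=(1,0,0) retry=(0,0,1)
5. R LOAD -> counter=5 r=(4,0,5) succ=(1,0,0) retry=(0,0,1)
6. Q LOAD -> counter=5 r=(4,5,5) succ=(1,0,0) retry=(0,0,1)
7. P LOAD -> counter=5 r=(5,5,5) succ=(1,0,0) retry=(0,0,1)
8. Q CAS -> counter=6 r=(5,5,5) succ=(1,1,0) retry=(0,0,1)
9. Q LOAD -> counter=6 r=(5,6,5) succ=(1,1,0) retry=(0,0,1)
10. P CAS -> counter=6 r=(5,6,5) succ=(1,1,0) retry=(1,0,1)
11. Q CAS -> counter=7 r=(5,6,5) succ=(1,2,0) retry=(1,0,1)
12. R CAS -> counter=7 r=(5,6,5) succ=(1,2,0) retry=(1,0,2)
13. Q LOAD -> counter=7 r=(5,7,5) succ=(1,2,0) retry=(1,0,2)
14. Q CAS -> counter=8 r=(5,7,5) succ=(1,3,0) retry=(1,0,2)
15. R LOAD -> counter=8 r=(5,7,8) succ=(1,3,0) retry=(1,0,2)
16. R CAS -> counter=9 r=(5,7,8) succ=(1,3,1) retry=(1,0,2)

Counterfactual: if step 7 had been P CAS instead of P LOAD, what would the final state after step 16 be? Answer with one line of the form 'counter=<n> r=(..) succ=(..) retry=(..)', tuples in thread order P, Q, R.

(re-executing from step 7 with the substitution; state before step 7: counter=5 r=(4,5,5) succ=(1,0,0) retry=(0,0,1))
7. P CAS -> counter=5 r=(4,5,5) succ=(1,0,0) retry=(1,0,1)
8. Q CAS -> counter=6 r=(4,5,5) succ=(1,1,0) retry=(1,0,1)
9. Q LOAD -> counter=6 r=(4,6,5) succ=(1,1,0) retry=(1,0,1)
10. P CAS -> counter=6 r=(4,6,5) succ=(1,1,0) retry=(2,0,1)
11. Q CAS -> counter=7 r=(4,6,5) succ=(1,2,0) retry=(2,0,1)
12. R CAS -> counter=7 r=(4,6,5) succ=(1,2,0) retry=(2,0,2)
13. Q LOAD -> counter=7 r=(4,7,5) succ=(1,2,0) retry=(2,0,2)
14. Q CAS -> counter=8 r=(4,7,5) succ=(1,3,0) retry=(2,0,2)
15. R LOAD -> counter=8 r=(4,7,8) succ=(1,3,0) retry=(2,0,2)
16. R CAS -> counter=9 r=(4,7,8) succ=(1,3,1) retry=(2,0,2)

counter=9 r=(4,7,8) succ=(1,3,1) retry=(2,0,2)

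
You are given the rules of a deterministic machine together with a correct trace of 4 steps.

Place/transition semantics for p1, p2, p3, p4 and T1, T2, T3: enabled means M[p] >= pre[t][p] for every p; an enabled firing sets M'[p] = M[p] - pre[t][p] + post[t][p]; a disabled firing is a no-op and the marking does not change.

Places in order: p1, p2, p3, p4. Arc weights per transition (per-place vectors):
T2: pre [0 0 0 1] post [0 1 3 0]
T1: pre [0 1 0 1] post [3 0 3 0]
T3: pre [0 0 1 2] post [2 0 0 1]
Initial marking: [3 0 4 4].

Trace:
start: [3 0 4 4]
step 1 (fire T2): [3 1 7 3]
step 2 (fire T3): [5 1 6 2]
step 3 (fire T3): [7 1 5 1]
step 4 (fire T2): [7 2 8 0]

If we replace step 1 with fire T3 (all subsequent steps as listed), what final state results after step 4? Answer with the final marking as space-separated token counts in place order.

9 1 4 0

(re-executing from step 1 with the substitution; state before step 1: [3 0 4 4])
step 1 (fire T3): [5 0 3 3]
step 2 (fire T3): [7 0 2 2]
step 3 (fire T3): [9 0 1 1]
step 4 (fire T2): [9 1 4 0]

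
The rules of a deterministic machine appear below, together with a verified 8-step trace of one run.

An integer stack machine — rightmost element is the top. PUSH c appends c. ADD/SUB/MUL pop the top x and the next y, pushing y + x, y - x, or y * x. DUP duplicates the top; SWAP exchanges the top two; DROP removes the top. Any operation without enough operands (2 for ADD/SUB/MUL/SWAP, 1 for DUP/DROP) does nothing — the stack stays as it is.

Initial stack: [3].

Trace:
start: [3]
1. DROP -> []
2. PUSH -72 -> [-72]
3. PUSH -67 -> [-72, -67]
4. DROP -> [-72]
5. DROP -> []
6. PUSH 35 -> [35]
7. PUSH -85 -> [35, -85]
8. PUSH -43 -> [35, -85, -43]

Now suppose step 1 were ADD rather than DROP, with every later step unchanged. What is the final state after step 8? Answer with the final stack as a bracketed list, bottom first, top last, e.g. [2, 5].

[3, 35, -85, -43]

(re-executing from step 1 with the substitution; state before step 1: [3])
1. ADD -> [3]
2. PUSH -72 -> [3, -72]
3. PUSH -67 -> [3, -72, -67]
4. DROP -> [3, -72]
5. DROP -> [3]
6. PUSH 35 -> [3, 35]
7. PUSH -85 -> [3, 35, -85]
8. PUSH -43 -> [3, 35, -85, -43]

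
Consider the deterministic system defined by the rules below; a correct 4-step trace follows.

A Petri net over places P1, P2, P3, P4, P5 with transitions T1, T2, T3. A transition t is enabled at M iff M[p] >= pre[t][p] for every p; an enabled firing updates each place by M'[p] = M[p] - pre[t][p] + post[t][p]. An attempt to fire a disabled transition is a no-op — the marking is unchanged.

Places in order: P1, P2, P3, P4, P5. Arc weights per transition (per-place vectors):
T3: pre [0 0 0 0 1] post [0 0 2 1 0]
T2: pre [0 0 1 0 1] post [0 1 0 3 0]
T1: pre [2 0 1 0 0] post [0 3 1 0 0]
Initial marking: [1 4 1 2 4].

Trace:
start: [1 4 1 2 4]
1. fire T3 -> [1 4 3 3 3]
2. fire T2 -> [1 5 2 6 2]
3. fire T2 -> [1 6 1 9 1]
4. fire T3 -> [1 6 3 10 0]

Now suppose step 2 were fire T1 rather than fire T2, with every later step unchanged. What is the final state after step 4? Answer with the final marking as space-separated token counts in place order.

(re-executing from step 2 with the substitution; state before step 2: [1 4 3 3 3])
2. fire T1 -> [1 4 3 3 3]
3. fire T2 -> [1 5 2 6 2]
4. fire T3 -> [1 5 4 7 1]

1 5 4 7 1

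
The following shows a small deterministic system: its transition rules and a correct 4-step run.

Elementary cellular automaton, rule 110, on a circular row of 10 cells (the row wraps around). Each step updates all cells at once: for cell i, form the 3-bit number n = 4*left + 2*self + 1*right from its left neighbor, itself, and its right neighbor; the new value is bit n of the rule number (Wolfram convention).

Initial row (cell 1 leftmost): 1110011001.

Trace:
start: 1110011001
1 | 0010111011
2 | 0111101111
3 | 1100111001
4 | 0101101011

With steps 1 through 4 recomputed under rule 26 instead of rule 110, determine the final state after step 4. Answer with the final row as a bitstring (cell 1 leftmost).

1100000010

(re-executing steps 1..4 under rule 26; state before step 1: 1110011001)
1 | 0001110111
2 | 1011000100
3 | 0010101011
4 | 1100000010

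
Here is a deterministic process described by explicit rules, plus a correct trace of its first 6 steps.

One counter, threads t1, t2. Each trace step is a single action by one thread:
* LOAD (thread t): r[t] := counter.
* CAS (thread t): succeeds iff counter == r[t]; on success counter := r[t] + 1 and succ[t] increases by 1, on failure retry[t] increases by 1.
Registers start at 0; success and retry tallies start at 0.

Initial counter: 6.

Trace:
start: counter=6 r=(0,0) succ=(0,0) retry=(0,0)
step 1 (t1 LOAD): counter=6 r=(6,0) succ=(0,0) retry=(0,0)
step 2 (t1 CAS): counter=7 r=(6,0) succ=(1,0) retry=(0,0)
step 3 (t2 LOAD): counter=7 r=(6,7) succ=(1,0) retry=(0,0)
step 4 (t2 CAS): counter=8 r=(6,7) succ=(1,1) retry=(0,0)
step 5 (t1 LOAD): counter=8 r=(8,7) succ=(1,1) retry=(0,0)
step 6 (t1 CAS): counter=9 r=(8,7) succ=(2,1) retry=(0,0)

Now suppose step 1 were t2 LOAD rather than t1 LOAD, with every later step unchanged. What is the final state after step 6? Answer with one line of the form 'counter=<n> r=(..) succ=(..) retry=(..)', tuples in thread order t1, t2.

counter=8 r=(7,6) succ=(1,1) retry=(1,0)

(re-executing from step 1 with the substitution; state before step 1: counter=6 r=(0,0) succ=(0,0) retry=(0,0))
step 1 (t2 LOAD): counter=6 r=(0,6) succ=(0,0) retry=(0,0)
step 2 (t1 CAS): counter=6 r=(0,6) succ=(0,0) retry=(1,0)
step 3 (t2 LOAD): counter=6 r=(0,6) succ=(0,0) retry=(1,0)
step 4 (t2 CAS): counter=7 r=(0,6) succ=(0,1) retry=(1,0)
step 5 (t1 LOAD): counter=7 r=(7,6) succ=(0,1) retry=(1,0)
step 6 (t1 CAS): counter=8 r=(7,6) succ=(1,1) retry=(1,0)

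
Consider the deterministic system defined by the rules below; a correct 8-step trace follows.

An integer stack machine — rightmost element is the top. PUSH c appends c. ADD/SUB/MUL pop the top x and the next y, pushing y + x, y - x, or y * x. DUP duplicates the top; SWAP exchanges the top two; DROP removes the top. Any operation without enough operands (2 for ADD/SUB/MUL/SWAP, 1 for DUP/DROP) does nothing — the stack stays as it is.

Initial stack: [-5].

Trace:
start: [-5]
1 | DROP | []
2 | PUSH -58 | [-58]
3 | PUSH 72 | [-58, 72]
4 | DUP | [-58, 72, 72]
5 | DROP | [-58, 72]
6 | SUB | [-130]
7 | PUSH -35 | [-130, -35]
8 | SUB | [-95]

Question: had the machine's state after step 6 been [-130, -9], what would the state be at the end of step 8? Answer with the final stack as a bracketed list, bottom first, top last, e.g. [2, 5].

state after step 6 := [-130, -9]
7 | PUSH -35 | [-130, -9, -35]
8 | SUB | [-130, 26]

[-130, 26]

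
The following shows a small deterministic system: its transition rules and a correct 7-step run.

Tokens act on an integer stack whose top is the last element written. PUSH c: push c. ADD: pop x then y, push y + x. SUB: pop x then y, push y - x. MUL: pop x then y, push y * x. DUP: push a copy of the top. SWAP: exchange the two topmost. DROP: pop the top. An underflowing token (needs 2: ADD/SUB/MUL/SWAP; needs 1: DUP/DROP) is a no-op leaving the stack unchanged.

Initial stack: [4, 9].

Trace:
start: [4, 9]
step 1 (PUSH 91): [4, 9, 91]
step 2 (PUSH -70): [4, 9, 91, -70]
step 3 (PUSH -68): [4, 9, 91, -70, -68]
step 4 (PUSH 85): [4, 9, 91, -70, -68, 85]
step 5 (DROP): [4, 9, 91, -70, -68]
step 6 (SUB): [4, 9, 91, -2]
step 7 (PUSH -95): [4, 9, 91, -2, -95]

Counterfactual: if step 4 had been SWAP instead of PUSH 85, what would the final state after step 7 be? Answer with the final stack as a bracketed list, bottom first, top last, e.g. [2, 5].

(re-executing from step 4 with the substitution; state before step 4: [4, 9, 91, -70, -68])
step 4 (SWAP): [4, 9, 91, -68, -70]
step 5 (DROP): [4, 9, 91, -68]
step 6 (SUB): [4, 9, 159]
step 7 (PUSH -95): [4, 9, 159, -95]

[4, 9, 159, -95]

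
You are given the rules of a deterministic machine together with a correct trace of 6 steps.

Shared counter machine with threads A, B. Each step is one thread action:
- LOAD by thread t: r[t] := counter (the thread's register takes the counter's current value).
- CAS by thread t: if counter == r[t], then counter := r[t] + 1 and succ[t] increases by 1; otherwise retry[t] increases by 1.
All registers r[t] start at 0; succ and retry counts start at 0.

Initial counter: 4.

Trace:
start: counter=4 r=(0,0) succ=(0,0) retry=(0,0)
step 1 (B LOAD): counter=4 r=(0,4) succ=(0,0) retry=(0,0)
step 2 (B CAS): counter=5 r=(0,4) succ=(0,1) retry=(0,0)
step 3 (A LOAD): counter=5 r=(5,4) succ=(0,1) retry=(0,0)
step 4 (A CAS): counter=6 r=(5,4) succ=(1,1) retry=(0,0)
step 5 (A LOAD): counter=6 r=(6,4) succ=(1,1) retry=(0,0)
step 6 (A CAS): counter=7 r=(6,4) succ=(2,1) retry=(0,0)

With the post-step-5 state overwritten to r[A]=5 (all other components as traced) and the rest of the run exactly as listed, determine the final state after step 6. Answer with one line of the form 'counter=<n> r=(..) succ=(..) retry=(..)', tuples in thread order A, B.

counter=6 r=(5,4) succ=(1,1) retry=(1,0)

state after step 5 := counter=6 r=(5,4) succ=(1,1) retry=(0,0)
step 6 (A CAS): counter=6 r=(5,4) succ=(1,1) retry=(1,0)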